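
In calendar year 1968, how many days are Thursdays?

52

1 January 1968 is a Monday.
From 1 January 1968 to 31 December 1968 is 366 days inclusive.
366 = 7 × 52 + 2, so there are 52 full weeks plus 2 extra days.
Each full week contributes one Thursday: 52 so far.
The 2 extra days are Monday, Tuesday — none qualify.
Total: 52 + 0 = 52.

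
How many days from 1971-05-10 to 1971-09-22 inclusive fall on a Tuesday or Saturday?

39

1971-05-10 is a Monday.
From 1971-05-10 to 1971-09-22 is 136 days inclusive.
136 = 7 × 19 + 3, so there are 19 full weeks plus 3 extra days.
Each full week contributes 2 days from the set (Tue, Sat): 19 × 2 = 38.
The 3 extra days are Mon, Tue, Wed — 1 of them qualifies.
Total: 38 + 1 = 39.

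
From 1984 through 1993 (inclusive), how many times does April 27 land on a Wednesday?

Day of week of April 27 in each year:
1984: Fri, 1985: Sat, 1986: Sun, 1987: Mon, 1988: Wed ✓, 1989: Thu, 1990: Fri, 1991: Sat, 1992: Mon, 1993: Tue
Wednesdays: 1988.

1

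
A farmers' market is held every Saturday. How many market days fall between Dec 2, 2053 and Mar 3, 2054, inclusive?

Dec 2, 2053 is a Tuesday.
From Dec 2, 2053 to Mar 3, 2054 is 92 days inclusive.
92 = 7 × 13 + 1, so there are 13 full weeks plus 1 extra day.
Each full week contributes one Saturday: 13 so far.
The 1 extra day is Tuesday — none qualify.
Total: 13 + 0 = 13.

13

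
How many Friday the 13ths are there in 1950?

2

The 13th falls on a Friday when the month's 13th has weekday Fri.
Jan 13 is Fri ✓; Feb 13 is Mon; Mar 13 is Mon; Apr 13 is Thu; May 13 is Sat; Jun 13 is Tue; Jul 13 is Thu; Aug 13 is Sun; Sep 13 is Wed; Oct 13 is Fri ✓; Nov 13 is Mon; Dec 13 is Wed.
Friday the 13ths: Jan, Oct.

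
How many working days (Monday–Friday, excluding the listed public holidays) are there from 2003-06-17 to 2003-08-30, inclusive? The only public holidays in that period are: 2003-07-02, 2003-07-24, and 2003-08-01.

51

2003-06-17 is a Tuesday.
The range spans 75 days (inclusive of both endpoints).
75 = 7 × 10 + 5, so there are 10 full weeks plus 5 extra days.
Each full week contributes 5 weekdays (Mon–Fri): 10 × 5 = 50.
The 5 extra days are Tuesday, Wednesday, Thursday, Friday, Saturday — 4 of them qualify.
Total: 50 + 4 = 54.
Holidays: 2003-07-02 (Wed); 2003-07-24 (Thu); 2003-08-01 (Fri).
All 3 holidays fall on weekdays, so subtract 3.
Business days: 54 − 3 = 51.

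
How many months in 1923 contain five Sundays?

4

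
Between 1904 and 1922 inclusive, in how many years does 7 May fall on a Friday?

Day of week of May 7 in each year:
1904: Sat, 1905: Sun, 1906: Mon, 1907: Tue, 1908: Thu, 1909: Fri ✓, 1910: Sat, 1911: Sun, 1912: Tue, 1913: Wed, 1914: Thu, 1915: Fri ✓, 1916: Sun, 1917: Mon, 1918: Tue, 1919: Wed, 1920: Fri ✓, 1921: Sat, 1922: Sun
Fridays: 1909, 1915, 1920.

3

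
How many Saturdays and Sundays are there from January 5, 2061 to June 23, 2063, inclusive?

257

January 5, 2061 is a Wednesday.
The range spans 900 days (inclusive of both endpoints).
900 = 7 × 128 + 4, so there are 128 full weeks plus 4 extra days.
Each full week contributes 2 weekend days (Sat, Sun): 128 × 2 = 256.
The 4 extra days are Wednesday, Thursday, Friday, Saturday — 1 of them qualifies.
Total: 256 + 1 = 257.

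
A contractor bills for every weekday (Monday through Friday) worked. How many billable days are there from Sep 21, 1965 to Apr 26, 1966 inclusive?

Sep 21, 1965 is a Tuesday.
That's 218 days from start to end, counting both.
218 = 7 × 31 + 1, so there are 31 full weeks plus 1 extra day.
Each full week contributes 5 weekdays (Mon–Fri): 31 × 5 = 155.
The 1 extra day is Tuesday — 1 of them qualifies.
Total: 155 + 1 = 156.

156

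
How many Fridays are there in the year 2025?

2025-01-01 is a Wednesday.
That's 365 days from start to end, counting both.
365 = 7 × 52 + 1, so there are 52 full weeks plus 1 extra day.
Each full week contributes one Friday: 52 so far.
The 1 extra day is Wed — none qualify.
Total: 52 + 0 = 52.

52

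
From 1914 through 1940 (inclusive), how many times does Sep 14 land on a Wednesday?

4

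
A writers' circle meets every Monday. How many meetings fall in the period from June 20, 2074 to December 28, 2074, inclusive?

June 20, 2074 is a Wednesday.
From June 20, 2074 to December 28, 2074 is 192 days inclusive.
192 = 7 × 27 + 3, so there are 27 full weeks plus 3 extra days.
Each full week contributes one Monday: 27 so far.
The 3 extra days are Wednesday, Thursday, Friday — none qualify.
Total: 27 + 0 = 27.

27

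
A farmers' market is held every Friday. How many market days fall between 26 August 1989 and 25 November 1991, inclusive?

117 Fridays

26 August 1989 is a Saturday.
The range spans 822 days (inclusive of both endpoints).
822 = 7 × 117 + 3, so there are 117 full weeks plus 3 extra days.
Each full week contributes one Friday: 117 so far.
The 3 extra days are Saturday, Sunday, Monday — none qualify.
Total: 117 + 0 = 117.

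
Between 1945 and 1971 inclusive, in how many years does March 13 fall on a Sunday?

Day of week of March 13 in each year:
1945: Tue, 1946: Wed, 1947: Thu, 1948: Sat, 1949: Sun ✓, 1950: Mon, 1951: Tue, 1952: Thu, 1953: Fri, 1954: Sat, 1955: Sun ✓, 1956: Tue, 1957: Wed, 1958: Thu, 1959: Fri, 1960: Sun ✓, 1961: Mon, 1962: Tue, 1963: Wed, 1964: Fri, 1965: Sat, 1966: Sun ✓, 1967: Mon, 1968: Wed, 1969: Thu, 1970: Fri, 1971: Sat
Sundays: 1949, 1955, 1960, 1966.

4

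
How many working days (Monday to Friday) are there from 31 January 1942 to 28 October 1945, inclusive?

975 weekdays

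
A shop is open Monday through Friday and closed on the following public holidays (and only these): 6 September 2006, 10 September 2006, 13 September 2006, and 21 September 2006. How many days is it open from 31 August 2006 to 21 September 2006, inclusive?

13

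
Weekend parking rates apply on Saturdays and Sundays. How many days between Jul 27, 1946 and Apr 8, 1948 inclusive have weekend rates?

Jul 27, 1946 is a Saturday.
From Jul 27, 1946 to Apr 8, 1948 is 622 days inclusive.
622 = 7 × 88 + 6, so there are 88 full weeks plus 6 extra days.
Each full week contributes 2 weekend days (Sat, Sun): 88 × 2 = 176.
The 6 extra days are Saturday, Sunday, Monday, Tuesday, Wednesday, Thursday — 2 of them qualify.
Total: 176 + 2 = 178.

178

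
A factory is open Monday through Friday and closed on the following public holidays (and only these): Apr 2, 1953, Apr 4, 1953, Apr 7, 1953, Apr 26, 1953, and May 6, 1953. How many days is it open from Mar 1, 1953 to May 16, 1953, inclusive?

52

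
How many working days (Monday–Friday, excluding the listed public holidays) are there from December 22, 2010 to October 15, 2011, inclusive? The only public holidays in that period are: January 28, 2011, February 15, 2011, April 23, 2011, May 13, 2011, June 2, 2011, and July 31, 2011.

December 22, 2010 is a Wednesday.
That's 298 days from start to end, counting both.
298 = 7 × 42 + 4, so there are 42 full weeks plus 4 extra days.
Each full week contributes 5 weekdays (Mon–Fri): 42 × 5 = 210.
The 4 extra days are Wednesday, Thursday, Friday, Saturday — 3 of them qualify.
Total: 210 + 3 = 213.
Holidays: January 28, 2011 (Fri); February 15, 2011 (Tue); April 23, 2011 (Sat); May 13, 2011 (Fri); June 2, 2011 (Thu); July 31, 2011 (Sun).
4 of the 6 holidays fall on weekdays; the rest are weekends and were already excluded.
Business days: 213 − 4 = 209.

209 working days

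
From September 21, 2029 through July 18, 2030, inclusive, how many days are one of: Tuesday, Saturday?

86

September 21, 2029 is a Friday.
The range spans 301 days (inclusive of both endpoints).
301 = 7 × 43, so the span is exactly 43 full weeks.
Each full week contributes 2 days from the set (Tue, Sat): 43 × 2 = 86.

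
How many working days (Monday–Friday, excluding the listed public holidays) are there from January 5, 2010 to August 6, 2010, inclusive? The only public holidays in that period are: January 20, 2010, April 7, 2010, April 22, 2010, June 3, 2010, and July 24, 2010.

150 working days

January 5, 2010 is a Tuesday.
The range spans 214 days (inclusive of both endpoints).
214 = 7 × 30 + 4, so there are 30 full weeks plus 4 extra days.
Each full week contributes 5 weekdays (Mon–Fri): 30 × 5 = 150.
The 4 extra days are Tuesday, Wednesday, Thursday, Friday — 4 of them qualify.
Total: 150 + 4 = 154.
Holidays: January 20, 2010 (Wed); April 7, 2010 (Wed); April 22, 2010 (Thu); June 3, 2010 (Thu); July 24, 2010 (Sat).
4 of the 5 holidays fall on weekdays; the rest are weekends and were already excluded.
Business days: 154 − 4 = 150.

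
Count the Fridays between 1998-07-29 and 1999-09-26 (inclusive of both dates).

1998-07-29 is a Wednesday.
The range spans 425 days (inclusive of both endpoints).
425 = 7 × 60 + 5, so there are 60 full weeks plus 5 extra days.
Each full week contributes one Friday: 60 so far.
The 5 extra days are Wed, Thu, Fri, Sat, Sun — 1 of them qualifies.
Total: 60 + 1 = 61.

61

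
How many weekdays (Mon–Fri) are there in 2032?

262

2032-01-01 is a Thursday.
The range spans 366 days (inclusive of both endpoints).
366 = 7 × 52 + 2, so there are 52 full weeks plus 2 extra days.
Each full week contributes 5 weekdays (Mon–Fri): 52 × 5 = 260.
The 2 extra days are Thu, Fri — 2 of them qualify.
Total: 260 + 2 = 262.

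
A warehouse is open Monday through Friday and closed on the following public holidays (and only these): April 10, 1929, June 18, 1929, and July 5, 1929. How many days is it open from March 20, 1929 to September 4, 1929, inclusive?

March 20, 1929 is a Wednesday.
The range spans 169 days (inclusive of both endpoints).
169 = 7 × 24 + 1, so there are 24 full weeks plus 1 extra day.
Each full week contributes 5 weekdays (Mon–Fri): 24 × 5 = 120.
The 1 extra day is Wed — 1 of them qualifies.
Total: 120 + 1 = 121.
Holidays: April 10, 1929 (Wed); June 18, 1929 (Tue); July 5, 1929 (Fri).
All 3 holidays fall on weekdays, so subtract 3.
Business days: 121 − 3 = 118.

118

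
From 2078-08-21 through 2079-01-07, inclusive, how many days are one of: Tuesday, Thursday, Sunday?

60

2078-08-21 is a Sunday.
From 2078-08-21 to 2079-01-07 is 140 days inclusive.
140 = 7 × 20, so the span is exactly 20 full weeks.
Each full week contributes 3 days from the set (Tue, Thu, Sun): 20 × 3 = 60.
Total: 60.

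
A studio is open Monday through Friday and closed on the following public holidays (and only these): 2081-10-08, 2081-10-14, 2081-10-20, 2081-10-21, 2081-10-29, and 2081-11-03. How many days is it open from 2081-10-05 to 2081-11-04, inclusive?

2081-10-05 is a Sunday.
That's 31 days from start to end, counting both.
31 = 7 × 4 + 3, so there are 4 full weeks plus 3 extra days.
Each full week contributes 5 weekdays (Mon–Fri): 4 × 5 = 20.
The 3 extra days are Sunday, Monday, Tuesday — 2 of them qualify.
Total: 20 + 2 = 22.
Holidays: 2081-10-08 (Wed); 2081-10-14 (Tue); 2081-10-20 (Mon); 2081-10-21 (Tue); 2081-10-29 (Wed); 2081-11-03 (Mon).
All 6 holidays fall on weekdays, so subtract 6.
Business days: 22 − 6 = 16.

16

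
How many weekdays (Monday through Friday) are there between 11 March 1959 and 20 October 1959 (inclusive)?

160

11 March 1959 is a Wednesday.
The range spans 224 days (inclusive of both endpoints).
224 = 7 × 32, so the span is exactly 32 full weeks.
Each full week contributes 5 weekdays (Mon–Fri): 32 × 5 = 160.
Total: 160.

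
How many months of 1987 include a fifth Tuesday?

4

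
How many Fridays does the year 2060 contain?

53

January 1, 2060 is a Thursday.
The range spans 366 days (inclusive of both endpoints).
366 = 7 × 52 + 2, so there are 52 full weeks plus 2 extra days.
Each full week contributes one Friday: 52 so far.
The 2 extra days are Thursday, Friday — 1 of them qualifies.
Total: 52 + 1 = 53.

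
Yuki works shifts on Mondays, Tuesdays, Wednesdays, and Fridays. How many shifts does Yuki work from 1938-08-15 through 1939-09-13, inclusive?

1938-08-15 is a Monday.
That's 395 days from start to end, counting both.
395 = 7 × 56 + 3, so there are 56 full weeks plus 3 extra days.
Each full week contributes 4 days from the set (Mon, Tue, Wed, Fri): 56 × 4 = 224.
The 3 extra days are Mon, Tue, Wed — 3 of them qualify.
Total: 224 + 3 = 227.

227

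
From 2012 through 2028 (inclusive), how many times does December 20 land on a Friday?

3

Day of week of December 20 in each year:
2012: Thu, 2013: Fri ✓, 2014: Sat, 2015: Sun, 2016: Tue, 2017: Wed, 2018: Thu, 2019: Fri ✓, 2020: Sun, 2021: Mon, 2022: Tue, 2023: Wed, 2024: Fri ✓, 2025: Sat, 2026: Sun, 2027: Mon, 2028: Wed
Fridays: 2013, 2019, 2024.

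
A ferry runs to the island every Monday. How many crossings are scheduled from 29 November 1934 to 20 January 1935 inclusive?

7 Mondays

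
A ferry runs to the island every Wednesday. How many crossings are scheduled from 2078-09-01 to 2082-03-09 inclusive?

183

2078-09-01 is a Thursday.
From 2078-09-01 to 2082-03-09 is 1286 days inclusive.
1286 = 7 × 183 + 5, so there are 183 full weeks plus 5 extra days.
Each full week contributes one Wednesday: 183 so far.
The 5 extra days are Thu, Fri, Sat, Sun, Mon — none qualify.
Total: 183 + 0 = 183.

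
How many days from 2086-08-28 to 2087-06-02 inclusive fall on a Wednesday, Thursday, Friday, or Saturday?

2086-08-28 is a Wednesday.
That's 279 days from start to end, counting both.
279 = 7 × 39 + 6, so there are 39 full weeks plus 6 extra days.
Each full week contributes 4 days from the set (Wed, Thu, Fri, Sat): 39 × 4 = 156.
The 6 extra days are Wed, Thu, Fri, Sat, Sun, Mon — 4 of them qualify.
Total: 156 + 4 = 160.

160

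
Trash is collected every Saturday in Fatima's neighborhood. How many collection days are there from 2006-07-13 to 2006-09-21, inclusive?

10 Saturdays

2006-07-13 is a Thursday.
That's 71 days from start to end, counting both.
71 = 7 × 10 + 1, so there are 10 full weeks plus 1 extra day.
Each full week contributes one Saturday: 10 so far.
The 1 extra day is Thursday — none qualify.
Total: 10 + 0 = 10.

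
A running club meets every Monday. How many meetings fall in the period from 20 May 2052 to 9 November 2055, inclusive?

182

20 May 2052 is a Monday.
That's 1269 days from start to end, counting both.
1269 = 7 × 181 + 2, so there are 181 full weeks plus 2 extra days.
Each full week contributes one Monday: 181 so far.
The 2 extra days are Monday, Tuesday — 1 of them qualifies.
Total: 181 + 1 = 182.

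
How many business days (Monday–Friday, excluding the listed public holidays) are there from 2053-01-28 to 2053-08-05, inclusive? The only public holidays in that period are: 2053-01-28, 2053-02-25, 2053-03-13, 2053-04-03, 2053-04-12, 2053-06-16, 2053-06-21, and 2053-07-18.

2053-01-28 is a Tuesday.
That's 190 days from start to end, counting both.
190 = 7 × 27 + 1, so there are 27 full weeks plus 1 extra day.
Each full week contributes 5 weekdays (Mon–Fri): 27 × 5 = 135.
The 1 extra day is Tuesday — 1 of them qualifies.
Total: 135 + 1 = 136.
Holidays: 2053-01-28 (Tue); 2053-02-25 (Tue); 2053-03-13 (Thu); 2053-04-03 (Thu); 2053-04-12 (Sat); 2053-06-16 (Mon); 2053-06-21 (Sat); 2053-07-18 (Fri).
6 of the 8 holidays fall on weekdays; the rest are weekends and were already excluded.
Business days: 136 − 6 = 130.

130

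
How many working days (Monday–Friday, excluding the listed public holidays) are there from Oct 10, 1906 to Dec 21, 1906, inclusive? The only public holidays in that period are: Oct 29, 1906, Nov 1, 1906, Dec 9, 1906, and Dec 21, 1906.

50 working days

Oct 10, 1906 is a Wednesday.
That's 73 days from start to end, counting both.
73 = 7 × 10 + 3, so there are 10 full weeks plus 3 extra days.
Each full week contributes 5 weekdays (Mon–Fri): 10 × 5 = 50.
The 3 extra days are Wednesday, Thursday, Friday — 3 of them qualify.
Total: 50 + 3 = 53.
Holidays: Oct 29, 1906 (Mon); Nov 1, 1906 (Thu); Dec 9, 1906 (Sun); Dec 21, 1906 (Fri).
3 of the 4 holidays fall on weekdays; the rest are weekends and were already excluded.
Business days: 53 − 3 = 50.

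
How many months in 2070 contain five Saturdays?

4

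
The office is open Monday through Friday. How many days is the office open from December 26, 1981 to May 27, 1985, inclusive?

891 weekdays

December 26, 1981 is a Saturday.
That's 1249 days from start to end, counting both.
1249 = 7 × 178 + 3, so there are 178 full weeks plus 3 extra days.
Each full week contributes 5 weekdays (Mon–Fri): 178 × 5 = 890.
The 3 extra days are Sat, Sun, Mon — 1 of them qualifies.
Total: 890 + 1 = 891.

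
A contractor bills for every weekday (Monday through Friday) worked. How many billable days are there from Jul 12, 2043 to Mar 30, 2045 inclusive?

Jul 12, 2043 is a Sunday.
From Jul 12, 2043 to Mar 30, 2045 is 628 days inclusive.
628 = 7 × 89 + 5, so there are 89 full weeks plus 5 extra days.
Each full week contributes 5 weekdays (Mon–Fri): 89 × 5 = 445.
The 5 extra days are Sunday, Monday, Tuesday, Wednesday, Thursday — 4 of them qualify.
Total: 445 + 4 = 449.

449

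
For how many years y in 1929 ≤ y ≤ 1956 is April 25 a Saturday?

Day of week of April 25 in each year:
1929: Thu, 1930: Fri, 1931: Sat ✓, 1932: Mon, 1933: Tue, 1934: Wed, 1935: Thu, 1936: Sat ✓, 1937: Sun, 1938: Mon, 1939: Tue, 1940: Thu, 1941: Fri, 1942: Sat ✓, 1943: Sun, 1944: Tue, 1945: Wed, 1946: Thu, 1947: Fri, 1948: Sun, 1949: Mon, 1950: Tue, 1951: Wed, 1952: Fri, 1953: Sat ✓, 1954: Sun, 1955: Mon, 1956: Wed
Saturdays: 1931, 1936, 1942, 1953.

4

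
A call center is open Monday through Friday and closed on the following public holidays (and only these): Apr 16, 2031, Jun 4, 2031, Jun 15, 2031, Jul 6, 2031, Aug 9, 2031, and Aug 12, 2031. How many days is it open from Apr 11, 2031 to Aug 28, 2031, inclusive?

97

Apr 11, 2031 is a Friday.
From Apr 11, 2031 to Aug 28, 2031 is 140 days inclusive.
140 = 7 × 20, so the span is exactly 20 full weeks.
Each full week contributes 5 weekdays (Mon–Fri): 20 × 5 = 100.
Total: 100.
Holidays: Apr 16, 2031 (Wed); Jun 4, 2031 (Wed); Jun 15, 2031 (Sun); Jul 6, 2031 (Sun); Aug 9, 2031 (Sat); Aug 12, 2031 (Tue).
3 of the 6 holidays fall on weekdays; the rest are weekends and were already excluded.
Business days: 100 − 3 = 97.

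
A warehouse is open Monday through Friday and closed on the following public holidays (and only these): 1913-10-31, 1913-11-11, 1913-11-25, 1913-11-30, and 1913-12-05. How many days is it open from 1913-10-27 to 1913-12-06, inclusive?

1913-10-27 is a Monday.
From 1913-10-27 to 1913-12-06 is 41 days inclusive.
41 = 7 × 5 + 6, so there are 5 full weeks plus 6 extra days.
Each full week contributes 5 weekdays (Mon–Fri): 5 × 5 = 25.
The 6 extra days are Monday, Tuesday, Wednesday, Thursday, Friday, Saturday — 5 of them qualify.
Total: 25 + 5 = 30.
Holidays: 1913-10-31 (Fri); 1913-11-11 (Tue); 1913-11-25 (Tue); 1913-11-30 (Sun); 1913-12-05 (Fri).
4 of the 5 holidays fall on weekdays; the rest are weekends and were already excluded.
Business days: 30 − 4 = 26.

26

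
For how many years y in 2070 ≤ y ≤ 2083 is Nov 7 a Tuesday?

2

Day of week of November 7 in each year:
2070: Fri, 2071: Sat, 2072: Mon, 2073: Tue ✓, 2074: Wed, 2075: Thu, 2076: Sat, 2077: Sun, 2078: Mon, 2079: Tue ✓, 2080: Thu, 2081: Fri, 2082: Sat, 2083: Sun
Tuesdays: 2073, 2079.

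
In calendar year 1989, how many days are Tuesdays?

52

1 January 1989 is a Sunday.
From 1 January 1989 to 31 December 1989 is 365 days inclusive.
365 = 7 × 52 + 1, so there are 52 full weeks plus 1 extra day.
Each full week contributes one Tuesday: 52 so far.
The 1 extra day is Sun — none qualify.
Total: 52 + 0 = 52.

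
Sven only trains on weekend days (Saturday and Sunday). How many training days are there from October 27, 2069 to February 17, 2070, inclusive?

33

October 27, 2069 is a Sunday.
The range spans 114 days (inclusive of both endpoints).
114 = 7 × 16 + 2, so there are 16 full weeks plus 2 extra days.
Each full week contributes 2 weekend days (Sat, Sun): 16 × 2 = 32.
The 2 extra days are Sun, Mon — 1 of them qualifies.
Total: 32 + 1 = 33.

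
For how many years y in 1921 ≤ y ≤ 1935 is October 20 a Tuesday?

2

Day of week of October 20 in each year:
1921: Thu, 1922: Fri, 1923: Sat, 1924: Mon, 1925: Tue ✓, 1926: Wed, 1927: Thu, 1928: Sat, 1929: Sun, 1930: Mon, 1931: Tue ✓, 1932: Thu, 1933: Fri, 1934: Sat, 1935: Sun
Tuesdays: 1925, 1931.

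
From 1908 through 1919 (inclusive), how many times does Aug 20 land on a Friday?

2

Day of week of August 20 in each year:
1908: Thu, 1909: Fri ✓, 1910: Sat, 1911: Sun, 1912: Tue, 1913: Wed, 1914: Thu, 1915: Fri ✓, 1916: Sun, 1917: Mon, 1918: Tue, 1919: Wed
Fridays: 1909, 1915.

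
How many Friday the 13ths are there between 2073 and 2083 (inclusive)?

Friday-the-13ths by year:
2073: Jan, Oct
2074: Apr, Jul
2075: Sep, Dec
2076: Mar, Nov
2077: Aug
2078: May
2079: Jan, Oct
2080: Sep, Dec
2081: Jun
2082: Feb, Mar, Nov
2083: Aug

19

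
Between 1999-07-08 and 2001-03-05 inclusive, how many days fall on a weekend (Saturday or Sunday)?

1999-07-08 is a Thursday.
From 1999-07-08 to 2001-03-05 is 607 days inclusive.
607 = 7 × 86 + 5, so there are 86 full weeks plus 5 extra days.
Each full week contributes 2 weekend days (Sat, Sun): 86 × 2 = 172.
The 5 extra days are Thursday, Friday, Saturday, Sunday, Monday — 2 of them qualify.
Total: 172 + 2 = 174.

174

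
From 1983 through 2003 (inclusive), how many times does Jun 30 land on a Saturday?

Day of week of June 30 in each year:
1983: Thu, 1984: Sat ✓, 1985: Sun, 1986: Mon, 1987: Tue, 1988: Thu, 1989: Fri, 1990: Sat ✓, 1991: Sun, 1992: Tue, 1993: Wed, 1994: Thu, 1995: Fri, 1996: Sun, 1997: Mon, 1998: Tue, 1999: Wed, 2000: Fri, 2001: Sat ✓, 2002: Sun, 2003: Mon
Saturdays: 1984, 1990, 2001.

3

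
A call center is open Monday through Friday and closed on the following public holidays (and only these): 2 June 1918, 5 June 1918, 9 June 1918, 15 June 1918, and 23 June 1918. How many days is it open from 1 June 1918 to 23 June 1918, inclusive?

14

1 June 1918 is a Saturday.
That's 23 days from start to end, counting both.
23 = 7 × 3 + 2, so there are 3 full weeks plus 2 extra days.
Each full week contributes 5 weekdays (Mon–Fri): 3 × 5 = 15.
The 2 extra days are Saturday, Sunday — none qualify.
Total: 15 + 0 = 15.
Holidays: 2 June 1918 (Sun); 5 June 1918 (Wed); 9 June 1918 (Sun); 15 June 1918 (Sat); 23 June 1918 (Sun).
1 of the 5 holidays fall on weekdays; the rest are weekends and were already excluded.
Business days: 15 − 1 = 14.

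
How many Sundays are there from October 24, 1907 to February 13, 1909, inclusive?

68 Sundays

October 24, 1907 is a Thursday.
The range spans 479 days (inclusive of both endpoints).
479 = 7 × 68 + 3, so there are 68 full weeks plus 3 extra days.
Each full week contributes one Sunday: 68 so far.
The 3 extra days are Thursday, Friday, Saturday — none qualify.
Total: 68 + 0 = 68.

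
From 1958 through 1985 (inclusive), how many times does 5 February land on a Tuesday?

Day of week of February 5 in each year:
1958: Wed, 1959: Thu, 1960: Fri, 1961: Sun, 1962: Mon, 1963: Tue ✓, 1964: Wed, 1965: Fri, 1966: Sat, 1967: Sun, 1968: Mon, 1969: Wed, 1970: Thu, 1971: Fri, 1972: Sat, 1973: Mon, 1974: Tue ✓, 1975: Wed, 1976: Thu, 1977: Sat, 1978: Sun, 1979: Mon, 1980: Tue ✓, 1981: Thu, 1982: Fri, 1983: Sat, 1984: Sun, 1985: Tue ✓
Tuesdays: 1963, 1974, 1980, 1985.

4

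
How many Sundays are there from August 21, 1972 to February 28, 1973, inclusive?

August 21, 1972 is a Monday.
From August 21, 1972 to February 28, 1973 is 192 days inclusive.
192 = 7 × 27 + 3, so there are 27 full weeks plus 3 extra days.
Each full week contributes one Sunday: 27 so far.
The 3 extra days are Mon, Tue, Wed — none qualify.
Total: 27 + 0 = 27.

27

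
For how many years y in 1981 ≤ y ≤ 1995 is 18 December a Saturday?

2

Day of week of December 18 in each year:
1981: Fri, 1982: Sat ✓, 1983: Sun, 1984: Tue, 1985: Wed, 1986: Thu, 1987: Fri, 1988: Sun, 1989: Mon, 1990: Tue, 1991: Wed, 1992: Fri, 1993: Sat ✓, 1994: Sun, 1995: Mon
Saturdays: 1982, 1993.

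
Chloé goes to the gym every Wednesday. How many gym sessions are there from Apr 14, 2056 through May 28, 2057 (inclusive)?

Apr 14, 2056 is a Friday.
From Apr 14, 2056 to May 28, 2057 is 410 days inclusive.
410 = 7 × 58 + 4, so there are 58 full weeks plus 4 extra days.
Each full week contributes one Wednesday: 58 so far.
The 4 extra days are Friday, Saturday, Sunday, Monday — none qualify.
Total: 58 + 0 = 58.

58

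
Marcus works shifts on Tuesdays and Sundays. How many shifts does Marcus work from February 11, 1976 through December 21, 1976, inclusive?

February 11, 1976 is a Wednesday.
The range spans 315 days (inclusive of both endpoints).
315 = 7 × 45, so the span is exactly 45 full weeks.
Each full week contributes 2 days from the set (Tue, Sun): 45 × 2 = 90.

90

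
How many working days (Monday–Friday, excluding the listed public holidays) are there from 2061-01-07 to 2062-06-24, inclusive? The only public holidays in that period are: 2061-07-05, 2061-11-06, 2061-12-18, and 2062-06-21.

2061-01-07 is a Friday.
From 2061-01-07 to 2062-06-24 is 534 days inclusive.
534 = 7 × 76 + 2, so there are 76 full weeks plus 2 extra days.
Each full week contributes 5 weekdays (Mon–Fri): 76 × 5 = 380.
The 2 extra days are Fri, Sat — 1 of them qualifies.
Total: 380 + 1 = 381.
Holidays: 2061-07-05 (Tue); 2061-11-06 (Sun); 2061-12-18 (Sun); 2062-06-21 (Wed).
2 of the 4 holidays fall on weekdays; the rest are weekends and were already excluded.
Business days: 381 − 2 = 379.

379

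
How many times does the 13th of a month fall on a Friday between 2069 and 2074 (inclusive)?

11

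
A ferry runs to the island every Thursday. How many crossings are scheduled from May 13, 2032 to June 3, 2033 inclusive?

56

May 13, 2032 is a Thursday.
That's 387 days from start to end, counting both.
387 = 7 × 55 + 2, so there are 55 full weeks plus 2 extra days.
Each full week contributes one Thursday: 55 so far.
The 2 extra days are Thu, Fri — 1 of them qualifies.
Total: 55 + 1 = 56.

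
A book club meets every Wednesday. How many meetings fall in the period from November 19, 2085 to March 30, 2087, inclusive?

November 19, 2085 is a Monday.
That's 497 days from start to end, counting both.
497 = 7 × 71, so the span is exactly 71 full weeks.
Each full week contributes one Wednesday: 71 so far.
Total: 71.

71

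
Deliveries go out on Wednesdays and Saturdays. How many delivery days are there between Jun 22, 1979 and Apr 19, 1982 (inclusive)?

295

Jun 22, 1979 is a Friday.
From Jun 22, 1979 to Apr 19, 1982 is 1033 days inclusive.
1033 = 7 × 147 + 4, so there are 147 full weeks plus 4 extra days.
Each full week contributes 2 days from the set (Wed, Sat): 147 × 2 = 294.
The 4 extra days are Friday, Saturday, Sunday, Monday — 1 of them qualifies.
Total: 294 + 1 = 295.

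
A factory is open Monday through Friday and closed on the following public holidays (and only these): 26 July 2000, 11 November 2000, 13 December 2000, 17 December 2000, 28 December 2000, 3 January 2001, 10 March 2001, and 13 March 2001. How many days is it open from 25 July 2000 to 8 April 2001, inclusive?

25 July 2000 is a Tuesday.
From 25 July 2000 to 8 April 2001 is 258 days inclusive.
258 = 7 × 36 + 6, so there are 36 full weeks plus 6 extra days.
Each full week contributes 5 weekdays (Mon–Fri): 36 × 5 = 180.
The 6 extra days are Tuesday, Wednesday, Thursday, Friday, Saturday, Sunday — 4 of them qualify.
Total: 180 + 4 = 184.
Holidays: 26 July 2000 (Wed); 11 November 2000 (Sat); 13 December 2000 (Wed); 17 December 2000 (Sun); 28 December 2000 (Thu); 3 January 2001 (Wed); 10 March 2001 (Sat); 13 March 2001 (Tue).
5 of the 8 holidays fall on weekdays; the rest are weekends and were already excluded.
Business days: 184 − 5 = 179.

179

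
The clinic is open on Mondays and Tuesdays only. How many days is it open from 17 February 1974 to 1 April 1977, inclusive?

17 February 1974 is a Sunday.
That's 1140 days from start to end, counting both.
1140 = 7 × 162 + 6, so there are 162 full weeks plus 6 extra days.
Each full week contributes 2 days from the set (Mon, Tue): 162 × 2 = 324.
The 6 extra days are Sun, Mon, Tue, Wed, Thu, Fri — 2 of them qualify.
Total: 324 + 2 = 326.

326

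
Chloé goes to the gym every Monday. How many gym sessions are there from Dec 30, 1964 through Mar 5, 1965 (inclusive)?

9

Dec 30, 1964 is a Wednesday.
That's 66 days from start to end, counting both.
66 = 7 × 9 + 3, so there are 9 full weeks plus 3 extra days.
Each full week contributes one Monday: 9 so far.
The 3 extra days are Wed, Thu, Fri — none qualify.
Total: 9 + 0 = 9.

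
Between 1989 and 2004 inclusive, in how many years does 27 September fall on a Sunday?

2

Day of week of September 27 in each year:
1989: Wed, 1990: Thu, 1991: Fri, 1992: Sun ✓, 1993: Mon, 1994: Tue, 1995: Wed, 1996: Fri, 1997: Sat, 1998: Sun ✓, 1999: Mon, 2000: Wed, 2001: Thu, 2002: Fri, 2003: Sat, 2004: Mon
Sundays: 1992, 1998.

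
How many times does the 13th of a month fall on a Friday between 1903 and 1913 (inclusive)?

19

Friday-the-13ths by year:
1903: Feb, Mar, Nov
1904: May
1905: Jan, Oct
1906: Apr, Jul
1907: Sep, Dec
1908: Mar, Nov
1909: Aug
1910: May
1911: Jan, Oct
1912: Sep, Dec
1913: Jun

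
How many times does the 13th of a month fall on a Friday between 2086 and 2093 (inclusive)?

Friday-the-13ths by year:
2086: Sep, Dec
2087: Jun
2088: Feb, Aug
2089: May
2090: Jan, Oct
2091: Apr, Jul
2092: Jun
2093: Feb, Mar, Nov

14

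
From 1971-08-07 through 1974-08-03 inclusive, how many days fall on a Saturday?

1971-08-07 is a Saturday.
That's 1093 days from start to end, counting both.
1093 = 7 × 156 + 1, so there are 156 full weeks plus 1 extra day.
Each full week contributes one Saturday: 156 so far.
The 1 extra day is Sat — 1 of them qualifies.
Total: 156 + 1 = 157.

157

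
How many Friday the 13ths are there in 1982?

1

The 13th falls on a Friday when the month's 13th has weekday Fri.
Jan 13 is Wed; Feb 13 is Sat; Mar 13 is Sat; Apr 13 is Tue; May 13 is Thu; Jun 13 is Sun; Jul 13 is Tue; Aug 13 is Fri ✓; Sep 13 is Mon; Oct 13 is Wed; Nov 13 is Sat; Dec 13 is Mon.
Friday the 13ths: Aug.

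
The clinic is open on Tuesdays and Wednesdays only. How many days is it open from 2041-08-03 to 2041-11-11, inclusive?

2041-08-03 is a Saturday.
That's 101 days from start to end, counting both.
101 = 7 × 14 + 3, so there are 14 full weeks plus 3 extra days.
Each full week contributes 2 days from the set (Tue, Wed): 14 × 2 = 28.
The 3 extra days are Sat, Sun, Mon — none qualify.
Total: 28 + 0 = 28.

28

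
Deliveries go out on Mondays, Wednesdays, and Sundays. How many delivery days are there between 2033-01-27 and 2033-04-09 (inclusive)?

2033-01-27 is a Thursday.
That's 73 days from start to end, counting both.
73 = 7 × 10 + 3, so there are 10 full weeks plus 3 extra days.
Each full week contributes 3 days from the set (Mon, Wed, Sun): 10 × 3 = 30.
The 3 extra days are Thursday, Friday, Saturday — none qualify.
Total: 30 + 0 = 30.

30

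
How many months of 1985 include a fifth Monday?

A month has five Mondays exactly when Monday falls within its first (length − 28) days.
Jan: 31 days, starts Tue → 5 of Tue, Wed, Thu
Feb: 28 days, starts Fri → 5 of (none)
Mar: 31 days, starts Fri → 5 of Fri, Sat, Sun
Apr: 30 days, starts Mon → 5 of Mon, Tue ✓
May: 31 days, starts Wed → 5 of Wed, Thu, Fri
Jun: 30 days, starts Sat → 5 of Sat, Sun
Jul: 31 days, starts Mon → 5 of Mon, Tue, Wed ✓
Aug: 31 days, starts Thu → 5 of Thu, Fri, Sat
Sep: 30 days, starts Sun → 5 of Sun, Mon ✓
Oct: 31 days, starts Tue → 5 of Tue, Wed, Thu
Nov: 30 days, starts Fri → 5 of Fri, Sat
Dec: 31 days, starts Sun → 5 of Sun, Mon, Tue ✓
Months with five Mondays: Apr, Jul, Sep, Dec.

4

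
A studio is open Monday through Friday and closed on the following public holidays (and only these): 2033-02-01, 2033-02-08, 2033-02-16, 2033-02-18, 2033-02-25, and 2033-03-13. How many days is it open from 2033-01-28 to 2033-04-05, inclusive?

2033-01-28 is a Friday.
The range spans 68 days (inclusive of both endpoints).
68 = 7 × 9 + 5, so there are 9 full weeks plus 5 extra days.
Each full week contributes 5 weekdays (Mon–Fri): 9 × 5 = 45.
The 5 extra days are Friday, Saturday, Sunday, Monday, Tuesday — 3 of them qualify.
Total: 45 + 3 = 48.
Holidays: 2033-02-01 (Tue); 2033-02-08 (Tue); 2033-02-16 (Wed); 2033-02-18 (Fri); 2033-02-25 (Fri); 2033-03-13 (Sun).
5 of the 6 holidays fall on weekdays; the rest are weekends and were already excluded.
Business days: 48 − 5 = 43.

43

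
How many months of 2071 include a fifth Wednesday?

4

A month has five Wednesdays exactly when Wednesday falls within its first (length − 28) days.
Jan: 31 days, starts Thu → 5 of Thu, Fri, Sat
Feb: 28 days, starts Sun → 5 of (none)
Mar: 31 days, starts Sun → 5 of Sun, Mon, Tue
Apr: 30 days, starts Wed → 5 of Wed, Thu ✓
May: 31 days, starts Fri → 5 of Fri, Sat, Sun
Jun: 30 days, starts Mon → 5 of Mon, Tue
Jul: 31 days, starts Wed → 5 of Wed, Thu, Fri ✓
Aug: 31 days, starts Sat → 5 of Sat, Sun, Mon
Sep: 30 days, starts Tue → 5 of Tue, Wed ✓
Oct: 31 days, starts Thu → 5 of Thu, Fri, Sat
Nov: 30 days, starts Sun → 5 of Sun, Mon
Dec: 31 days, starts Tue → 5 of Tue, Wed, Thu ✓
Months with five Wednesdays: Apr, Jul, Sep, Dec.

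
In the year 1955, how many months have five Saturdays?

A month has five Saturdays exactly when Saturday falls within its first (length − 28) days.
Jan: 31 days, starts Sat → 5 of Sat, Sun, Mon ✓
Feb: 28 days, starts Tue → 5 of (none)
Mar: 31 days, starts Tue → 5 of Tue, Wed, Thu
Apr: 30 days, starts Fri → 5 of Fri, Sat ✓
May: 31 days, starts Sun → 5 of Sun, Mon, Tue
Jun: 30 days, starts Wed → 5 of Wed, Thu
Jul: 31 days, starts Fri → 5 of Fri, Sat, Sun ✓
Aug: 31 days, starts Mon → 5 of Mon, Tue, Wed
Sep: 30 days, starts Thu → 5 of Thu, Fri
Oct: 31 days, starts Sat → 5 of Sat, Sun, Mon ✓
Nov: 30 days, starts Tue → 5 of Tue, Wed
Dec: 31 days, starts Thu → 5 of Thu, Fri, Sat ✓
Months with five Saturdays: Jan, Apr, Jul, Oct, Dec.

5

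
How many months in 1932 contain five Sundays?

4

A month has five Sundays exactly when Sunday falls within its first (length − 28) days.
Jan: 31 days, starts Fri → 5 of Fri, Sat, Sun ✓
Feb: 29 days, starts Mon → 5 of Mon
Mar: 31 days, starts Tue → 5 of Tue, Wed, Thu
Apr: 30 days, starts Fri → 5 of Fri, Sat
May: 31 days, starts Sun → 5 of Sun, Mon, Tue ✓
Jun: 30 days, starts Wed → 5 of Wed, Thu
Jul: 31 days, starts Fri → 5 of Fri, Sat, Sun ✓
Aug: 31 days, starts Mon → 5 of Mon, Tue, Wed
Sep: 30 days, starts Thu → 5 of Thu, Fri
Oct: 31 days, starts Sat → 5 of Sat, Sun, Mon ✓
Nov: 30 days, starts Tue → 5 of Tue, Wed
Dec: 31 days, starts Thu → 5 of Thu, Fri, Sat
Months with five Sundays: Jan, May, Jul, Oct.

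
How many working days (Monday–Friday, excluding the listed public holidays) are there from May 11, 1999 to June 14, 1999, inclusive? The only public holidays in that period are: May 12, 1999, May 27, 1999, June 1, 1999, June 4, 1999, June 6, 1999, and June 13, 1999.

21

May 11, 1999 is a Tuesday.
That's 35 days from start to end, counting both.
35 = 7 × 5, so the span is exactly 5 full weeks.
Each full week contributes 5 weekdays (Mon–Fri): 5 × 5 = 25.
Total: 25.
Holidays: May 12, 1999 (Wed); May 27, 1999 (Thu); June 1, 1999 (Tue); June 4, 1999 (Fri); June 6, 1999 (Sun); June 13, 1999 (Sun).
4 of the 6 holidays fall on weekdays; the rest are weekends and were already excluded.
Business days: 25 − 4 = 21.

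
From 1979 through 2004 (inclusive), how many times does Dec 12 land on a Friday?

4

Day of week of December 12 in each year:
1979: Wed, 1980: Fri ✓, 1981: Sat, 1982: Sun, 1983: Mon, 1984: Wed, 1985: Thu, 1986: Fri ✓, 1987: Sat, 1988: Mon, 1989: Tue, 1990: Wed, 1991: Thu, 1992: Sat, 1993: Sun, 1994: Mon, 1995: Tue, 1996: Thu, 1997: Fri ✓, 1998: Sat, 1999: Sun, 2000: Tue, 2001: Wed, 2002: Thu, 2003: Fri ✓, 2004: Sun
Fridays: 1980, 1986, 1997, 2003.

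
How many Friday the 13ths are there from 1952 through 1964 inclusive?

24

Friday-the-13ths by year:
1952: Jun
1953: Feb, Mar, Nov
1954: Aug
1955: May
1956: Jan, Apr, Jul
1957: Sep, Dec
1958: Jun
1959: Feb, Mar, Nov
1960: May
1961: Jan, Oct
1962: Apr, Jul
1963: Sep, Dec
1964: Mar, Nov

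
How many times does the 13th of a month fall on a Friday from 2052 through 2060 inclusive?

15

Friday-the-13ths by year:
2052: Sep, Dec
2053: Jun
2054: Feb, Mar, Nov
2055: Aug
2056: Oct
2057: Apr, Jul
2058: Sep, Dec
2059: Jun
2060: Feb, Aug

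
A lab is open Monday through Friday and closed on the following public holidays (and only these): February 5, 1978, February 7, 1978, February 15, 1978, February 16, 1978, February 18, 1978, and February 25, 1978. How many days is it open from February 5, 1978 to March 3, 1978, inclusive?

February 5, 1978 is a Sunday.
From February 5, 1978 to March 3, 1978 is 27 days inclusive.
27 = 7 × 3 + 6, so there are 3 full weeks plus 6 extra days.
Each full week contributes 5 weekdays (Mon–Fri): 3 × 5 = 15.
The 6 extra days are Sunday, Monday, Tuesday, Wednesday, Thursday, Friday — 5 of them qualify.
Total: 15 + 5 = 20.
Holidays: February 5, 1978 (Sun); February 7, 1978 (Tue); February 15, 1978 (Wed); February 16, 1978 (Thu); February 18, 1978 (Sat); February 25, 1978 (Sat).
3 of the 6 holidays fall on weekdays; the rest are weekends and were already excluded.
Business days: 20 − 3 = 17.

17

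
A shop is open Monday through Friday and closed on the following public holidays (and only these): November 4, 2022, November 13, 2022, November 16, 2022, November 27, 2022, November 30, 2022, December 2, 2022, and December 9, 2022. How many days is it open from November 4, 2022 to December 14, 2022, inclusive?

November 4, 2022 is a Friday.
The range spans 41 days (inclusive of both endpoints).
41 = 7 × 5 + 6, so there are 5 full weeks plus 6 extra days.
Each full week contributes 5 weekdays (Mon–Fri): 5 × 5 = 25.
The 6 extra days are Fri, Sat, Sun, Mon, Tue, Wed — 4 of them qualify.
Total: 25 + 4 = 29.
Holidays: November 4, 2022 (Fri); November 13, 2022 (Sun); November 16, 2022 (Wed); November 27, 2022 (Sun); November 30, 2022 (Wed); December 2, 2022 (Fri); December 9, 2022 (Fri).
5 of the 7 holidays fall on weekdays; the rest are weekends and were already excluded.
Business days: 29 − 5 = 24.

24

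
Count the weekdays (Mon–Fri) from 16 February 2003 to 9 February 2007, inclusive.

1040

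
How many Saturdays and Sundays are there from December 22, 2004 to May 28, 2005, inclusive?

December 22, 2004 is a Wednesday.
That's 158 days from start to end, counting both.
158 = 7 × 22 + 4, so there are 22 full weeks plus 4 extra days.
Each full week contributes 2 weekend days (Sat, Sun): 22 × 2 = 44.
The 4 extra days are Wed, Thu, Fri, Sat — 1 of them qualifies.
Total: 44 + 1 = 45.

45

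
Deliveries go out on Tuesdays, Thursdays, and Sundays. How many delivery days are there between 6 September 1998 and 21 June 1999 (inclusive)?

6 September 1998 is a Sunday.
From 6 September 1998 to 21 June 1999 is 289 days inclusive.
289 = 7 × 41 + 2, so there are 41 full weeks plus 2 extra days.
Each full week contributes 3 days from the set (Tue, Thu, Sun): 41 × 3 = 123.
The 2 extra days are Sun, Mon — 1 of them qualifies.
Total: 123 + 1 = 124.

124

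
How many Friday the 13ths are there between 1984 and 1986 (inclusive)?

6

Friday-the-13ths by year:
1984: Jan, Apr, Jul
1985: Sep, Dec
1986: Jun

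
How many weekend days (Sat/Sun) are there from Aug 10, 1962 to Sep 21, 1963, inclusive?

117

Aug 10, 1962 is a Friday.
That's 408 days from start to end, counting both.
408 = 7 × 58 + 2, so there are 58 full weeks plus 2 extra days.
Each full week contributes 2 weekend days (Sat, Sun): 58 × 2 = 116.
The 2 extra days are Fri, Sat — 1 of them qualifies.
Total: 116 + 1 = 117.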